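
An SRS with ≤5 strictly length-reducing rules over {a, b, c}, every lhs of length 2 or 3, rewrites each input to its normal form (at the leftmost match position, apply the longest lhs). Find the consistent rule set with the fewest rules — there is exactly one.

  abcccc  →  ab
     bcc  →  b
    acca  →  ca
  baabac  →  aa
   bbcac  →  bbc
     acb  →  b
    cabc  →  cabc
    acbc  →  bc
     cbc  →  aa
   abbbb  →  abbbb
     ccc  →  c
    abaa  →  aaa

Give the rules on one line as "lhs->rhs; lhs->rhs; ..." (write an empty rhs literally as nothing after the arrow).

ac->; ba->a; cbc->aa; cc->

  | abcccc => abcc => ab
  | bcc => b
  | acca => ca
  | baabac => aabac => aaac => aa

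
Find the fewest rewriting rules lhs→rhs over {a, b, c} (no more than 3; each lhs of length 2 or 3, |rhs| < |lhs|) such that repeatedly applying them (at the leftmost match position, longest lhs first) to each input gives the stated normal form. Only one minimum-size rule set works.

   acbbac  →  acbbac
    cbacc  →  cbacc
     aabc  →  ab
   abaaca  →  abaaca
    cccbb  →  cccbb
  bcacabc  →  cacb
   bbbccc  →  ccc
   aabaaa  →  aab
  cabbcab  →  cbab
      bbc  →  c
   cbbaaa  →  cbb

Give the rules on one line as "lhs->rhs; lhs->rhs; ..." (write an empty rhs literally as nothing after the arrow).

  | acbbac
  | cbacc
  | aabc => ab
  | abaaca

aaa->; abc->b; bc->c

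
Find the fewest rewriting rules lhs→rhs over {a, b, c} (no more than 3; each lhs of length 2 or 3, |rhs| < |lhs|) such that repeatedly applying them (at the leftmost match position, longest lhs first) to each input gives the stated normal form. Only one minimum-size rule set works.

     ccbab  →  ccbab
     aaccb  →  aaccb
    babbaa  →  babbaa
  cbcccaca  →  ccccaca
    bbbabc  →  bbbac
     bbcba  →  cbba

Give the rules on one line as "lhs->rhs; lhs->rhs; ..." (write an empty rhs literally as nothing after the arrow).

  | ccbab
  | aaccb
  | babbaa
  | cbcccaca => ccccaca

bbc->cb; bc->c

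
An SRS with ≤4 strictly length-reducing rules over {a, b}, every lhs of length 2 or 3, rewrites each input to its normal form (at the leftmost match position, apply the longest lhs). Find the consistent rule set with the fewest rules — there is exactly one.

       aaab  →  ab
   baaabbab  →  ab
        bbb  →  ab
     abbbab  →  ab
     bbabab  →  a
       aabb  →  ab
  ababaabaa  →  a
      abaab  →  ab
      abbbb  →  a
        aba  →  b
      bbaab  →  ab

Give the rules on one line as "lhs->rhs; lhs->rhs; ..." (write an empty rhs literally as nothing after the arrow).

  | aaab => bab => ab
  | baaabbab => aaabbab => babbab => abbab => ab
  | bbb => ab
  | abbbab => bab => ab

aa->b; abb->; ba->a; bb->a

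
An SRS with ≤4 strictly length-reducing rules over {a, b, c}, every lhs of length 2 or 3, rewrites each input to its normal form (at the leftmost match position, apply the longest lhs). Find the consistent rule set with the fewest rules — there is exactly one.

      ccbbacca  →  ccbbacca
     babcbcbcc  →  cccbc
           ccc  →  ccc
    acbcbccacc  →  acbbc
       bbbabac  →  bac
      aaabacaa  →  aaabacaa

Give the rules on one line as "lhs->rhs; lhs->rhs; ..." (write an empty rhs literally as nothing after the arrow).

  | ccbbacca
  | babcbcbcc => cccbcbcc => cccbc
  | ccc
  | acbcbccacc => acbcacc => acbbc

bab->cc; bcc->; cac->b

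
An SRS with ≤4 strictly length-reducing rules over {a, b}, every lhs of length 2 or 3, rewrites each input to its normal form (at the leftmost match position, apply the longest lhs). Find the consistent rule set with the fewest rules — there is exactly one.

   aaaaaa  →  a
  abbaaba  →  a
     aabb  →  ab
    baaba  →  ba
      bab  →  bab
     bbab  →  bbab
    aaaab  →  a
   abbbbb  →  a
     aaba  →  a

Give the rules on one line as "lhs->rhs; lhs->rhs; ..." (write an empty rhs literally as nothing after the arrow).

aa->a; aab->a; abb->aa

  | aaaaaa => aaaaa => aaaa => aaa => aa => a
  | abbaaba => aaaaba => aaaba => aaba => aa => a
  | aabb => ab
  | baaba => baa => ba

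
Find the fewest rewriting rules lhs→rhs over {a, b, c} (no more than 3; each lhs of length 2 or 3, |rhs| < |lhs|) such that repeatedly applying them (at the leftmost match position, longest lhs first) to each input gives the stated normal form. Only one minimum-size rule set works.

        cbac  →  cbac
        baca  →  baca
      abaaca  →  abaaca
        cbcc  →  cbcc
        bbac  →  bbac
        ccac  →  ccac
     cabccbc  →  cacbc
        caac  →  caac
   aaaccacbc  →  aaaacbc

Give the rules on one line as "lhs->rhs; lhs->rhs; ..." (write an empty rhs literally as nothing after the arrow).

abc->a; acc->a

  | cbac
  | baca
  | abaaca
  | cbcc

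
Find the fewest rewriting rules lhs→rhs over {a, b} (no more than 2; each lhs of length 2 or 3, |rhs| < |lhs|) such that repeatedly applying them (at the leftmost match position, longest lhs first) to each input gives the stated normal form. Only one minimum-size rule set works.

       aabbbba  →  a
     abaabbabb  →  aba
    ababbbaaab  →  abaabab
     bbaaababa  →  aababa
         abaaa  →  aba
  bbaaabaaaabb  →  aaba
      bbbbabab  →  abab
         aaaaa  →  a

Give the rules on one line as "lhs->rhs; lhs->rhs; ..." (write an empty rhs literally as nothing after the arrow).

  | aabbbba => aaabba => abba => aaa => a
  | abaabbabb => abaaaabb => abaabb => abaaa => aba
  | ababbbaaab => abaabaaab => abaabab
  | bbaaababa => aaaababa => aababa

aaa->a; bb->a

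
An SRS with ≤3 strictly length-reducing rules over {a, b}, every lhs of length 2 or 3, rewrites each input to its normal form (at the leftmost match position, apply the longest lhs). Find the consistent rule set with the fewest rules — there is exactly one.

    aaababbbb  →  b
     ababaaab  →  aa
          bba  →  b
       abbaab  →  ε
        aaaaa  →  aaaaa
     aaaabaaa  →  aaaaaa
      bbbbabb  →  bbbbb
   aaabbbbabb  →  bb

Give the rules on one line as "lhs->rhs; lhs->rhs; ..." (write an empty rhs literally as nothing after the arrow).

ab->; ba->

  | aaababbbb => aaabbbb => aabbb => abb => b
  | ababaaab => abaaab => aaab => aa
  | bba => b
  | abbaab => baab => ab => ε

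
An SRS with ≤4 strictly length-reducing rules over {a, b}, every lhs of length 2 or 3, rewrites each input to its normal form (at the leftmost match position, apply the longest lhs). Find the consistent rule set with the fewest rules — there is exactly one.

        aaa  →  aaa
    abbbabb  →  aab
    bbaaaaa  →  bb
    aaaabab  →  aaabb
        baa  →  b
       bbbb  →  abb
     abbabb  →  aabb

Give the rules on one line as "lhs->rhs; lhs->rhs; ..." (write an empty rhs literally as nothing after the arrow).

  | aaa
  | abbbabb => aababb => abbb => aab
  | bbaaaaa => bbaaaa => bbaaa => bbaa => bba => bb
  | aaaabab => aaabb

aba->b; ba->b; bbb->ab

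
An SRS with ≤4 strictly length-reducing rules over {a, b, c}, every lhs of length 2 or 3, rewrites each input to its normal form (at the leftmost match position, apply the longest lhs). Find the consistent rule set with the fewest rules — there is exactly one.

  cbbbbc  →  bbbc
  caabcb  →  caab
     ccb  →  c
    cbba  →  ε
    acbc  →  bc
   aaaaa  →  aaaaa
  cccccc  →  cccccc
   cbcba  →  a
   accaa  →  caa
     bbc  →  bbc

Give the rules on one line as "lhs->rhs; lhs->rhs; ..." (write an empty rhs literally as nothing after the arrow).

  | cbbbbc => bbbc
  | caabcb => caab
  | ccb => c
  | cbba => ba => ε

ac->; ba->; cb->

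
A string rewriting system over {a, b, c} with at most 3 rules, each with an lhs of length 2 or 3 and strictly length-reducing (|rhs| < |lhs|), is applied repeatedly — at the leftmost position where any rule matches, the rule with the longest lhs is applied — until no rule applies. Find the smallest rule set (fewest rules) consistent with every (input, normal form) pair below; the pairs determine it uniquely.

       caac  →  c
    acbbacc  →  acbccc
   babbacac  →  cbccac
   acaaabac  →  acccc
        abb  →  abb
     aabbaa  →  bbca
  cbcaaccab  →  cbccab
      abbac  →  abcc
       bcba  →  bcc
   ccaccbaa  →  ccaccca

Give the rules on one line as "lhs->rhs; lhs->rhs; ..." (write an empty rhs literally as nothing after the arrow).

  | caac => c
  | acbbacc => acbccc
  | babbacac => cbbacac => cbccac
  | acaaabac => acbabac => accbac => acccc

aa->b; aac->; ba->c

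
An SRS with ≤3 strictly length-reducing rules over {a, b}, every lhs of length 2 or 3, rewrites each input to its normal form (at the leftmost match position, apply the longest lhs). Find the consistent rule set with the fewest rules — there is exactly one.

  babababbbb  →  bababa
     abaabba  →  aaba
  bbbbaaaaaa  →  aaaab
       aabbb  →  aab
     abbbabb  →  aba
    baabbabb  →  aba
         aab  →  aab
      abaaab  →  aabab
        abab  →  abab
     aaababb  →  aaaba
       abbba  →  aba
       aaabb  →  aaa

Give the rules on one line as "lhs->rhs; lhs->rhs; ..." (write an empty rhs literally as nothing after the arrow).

  | babababbbb => babababb => bababa
  | abaabba => aabbba => aaba
  | bbbbaaaaaa => abaaaaaa => aabaaaa => aaabaa => aaaab
  | aabbb => aab

abb->a; baa->ab; bbb->a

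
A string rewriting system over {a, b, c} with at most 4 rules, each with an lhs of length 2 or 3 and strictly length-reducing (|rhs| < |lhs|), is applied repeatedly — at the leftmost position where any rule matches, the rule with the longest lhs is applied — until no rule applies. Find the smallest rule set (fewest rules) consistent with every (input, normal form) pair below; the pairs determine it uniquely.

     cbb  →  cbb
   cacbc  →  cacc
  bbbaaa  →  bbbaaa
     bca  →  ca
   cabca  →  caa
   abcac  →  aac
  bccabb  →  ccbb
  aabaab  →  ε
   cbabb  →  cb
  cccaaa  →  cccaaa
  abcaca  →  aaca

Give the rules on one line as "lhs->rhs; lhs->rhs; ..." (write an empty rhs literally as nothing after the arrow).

ab->b; abc->a; bab->; bc->c

  | cbb
  | cacbc => cacc
  | bbbaaa
  | bca => ca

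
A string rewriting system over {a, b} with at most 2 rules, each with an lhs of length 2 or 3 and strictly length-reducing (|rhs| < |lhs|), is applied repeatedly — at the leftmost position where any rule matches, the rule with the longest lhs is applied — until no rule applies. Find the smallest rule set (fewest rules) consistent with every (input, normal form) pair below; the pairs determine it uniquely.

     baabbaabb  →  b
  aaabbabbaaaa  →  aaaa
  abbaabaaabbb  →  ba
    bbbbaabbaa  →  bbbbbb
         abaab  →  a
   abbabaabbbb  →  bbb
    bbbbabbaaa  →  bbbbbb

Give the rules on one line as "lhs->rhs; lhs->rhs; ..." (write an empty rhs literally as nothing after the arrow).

  | baabbaabb => babaabb => baabb => bab => b
  | aaabbabbaaaa => aababbaaaa => aabbaaaa => abaaaa => aaaa
  | abbaabaaabbb => baabaaabbb => baaaabbb => baaabb => baab => ba
  | bbbbaabbaa => bbbbabbaa => bbbbbbaa => bbbbbba => bbbbbb

ab->; bba->bb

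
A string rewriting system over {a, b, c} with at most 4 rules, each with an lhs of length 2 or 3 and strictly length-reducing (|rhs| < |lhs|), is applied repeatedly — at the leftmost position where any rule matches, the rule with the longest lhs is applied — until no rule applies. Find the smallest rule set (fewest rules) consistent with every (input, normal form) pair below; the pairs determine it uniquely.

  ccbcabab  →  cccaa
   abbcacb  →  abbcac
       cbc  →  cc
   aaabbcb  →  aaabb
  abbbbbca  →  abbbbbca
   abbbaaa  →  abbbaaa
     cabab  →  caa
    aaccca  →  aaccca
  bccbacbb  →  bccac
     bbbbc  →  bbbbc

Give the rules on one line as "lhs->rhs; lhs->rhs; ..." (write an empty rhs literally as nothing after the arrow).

bab->a; bcb->b; cb->c

  | ccbcabab => cccabab => cccaa
  | abbcacb => abbcac
  | cbc => cc
  | aaabbcb => aaabb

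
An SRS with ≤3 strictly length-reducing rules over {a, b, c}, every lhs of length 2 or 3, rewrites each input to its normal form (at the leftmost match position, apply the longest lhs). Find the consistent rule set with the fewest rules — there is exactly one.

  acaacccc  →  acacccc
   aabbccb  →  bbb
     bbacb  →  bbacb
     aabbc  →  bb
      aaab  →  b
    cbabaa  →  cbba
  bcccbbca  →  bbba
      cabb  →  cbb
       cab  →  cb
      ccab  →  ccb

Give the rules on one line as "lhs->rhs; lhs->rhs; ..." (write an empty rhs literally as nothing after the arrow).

  | acaacccc => acacccc
  | aabbccb => abbccb => bbccb => bbcb => bbb
  | bbacb
  | aabbc => abbc => bbc => bb

aa->a; ab->b; bc->b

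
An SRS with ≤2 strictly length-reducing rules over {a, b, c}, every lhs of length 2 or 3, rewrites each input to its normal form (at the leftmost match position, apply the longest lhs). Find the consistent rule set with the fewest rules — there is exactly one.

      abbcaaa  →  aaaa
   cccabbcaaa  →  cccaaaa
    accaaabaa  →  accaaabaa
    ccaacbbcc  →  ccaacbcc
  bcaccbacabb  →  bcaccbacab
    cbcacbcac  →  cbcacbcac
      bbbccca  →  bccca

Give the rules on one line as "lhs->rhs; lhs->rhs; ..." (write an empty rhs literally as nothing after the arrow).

abc->a; bb->b

  | abbcaaa => abcaaa => aaaa
  | cccabbcaaa => cccabcaaa => cccaaaa
  | accaaabaa
  | ccaacbbcc => ccaacbcc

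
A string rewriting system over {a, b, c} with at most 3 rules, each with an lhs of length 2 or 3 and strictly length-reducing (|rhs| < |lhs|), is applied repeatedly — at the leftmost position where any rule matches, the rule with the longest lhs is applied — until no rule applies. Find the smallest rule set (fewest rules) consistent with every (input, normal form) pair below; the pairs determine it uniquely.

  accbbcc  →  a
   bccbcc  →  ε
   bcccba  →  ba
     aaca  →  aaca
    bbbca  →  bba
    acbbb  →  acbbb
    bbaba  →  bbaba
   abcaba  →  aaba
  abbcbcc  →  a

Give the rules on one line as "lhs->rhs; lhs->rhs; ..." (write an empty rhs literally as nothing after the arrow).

bc->; cc->

  | accbbcc => abbcc => abc => a
  | bccbcc => cbcc => cc => ε
  | bcccba => ccba => ba
  | aaca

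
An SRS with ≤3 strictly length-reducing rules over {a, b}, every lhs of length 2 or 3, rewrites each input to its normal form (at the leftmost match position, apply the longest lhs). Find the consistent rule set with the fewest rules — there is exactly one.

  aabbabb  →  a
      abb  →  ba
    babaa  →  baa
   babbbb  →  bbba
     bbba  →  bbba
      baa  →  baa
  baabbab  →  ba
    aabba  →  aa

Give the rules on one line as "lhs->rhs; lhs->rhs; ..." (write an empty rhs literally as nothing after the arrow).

ab->; abb->ba

  | aabbabb => abaabb => aabb => aba => a
  | abb => ba
  | babaa => baa
  | babbbb => bbabb => bbba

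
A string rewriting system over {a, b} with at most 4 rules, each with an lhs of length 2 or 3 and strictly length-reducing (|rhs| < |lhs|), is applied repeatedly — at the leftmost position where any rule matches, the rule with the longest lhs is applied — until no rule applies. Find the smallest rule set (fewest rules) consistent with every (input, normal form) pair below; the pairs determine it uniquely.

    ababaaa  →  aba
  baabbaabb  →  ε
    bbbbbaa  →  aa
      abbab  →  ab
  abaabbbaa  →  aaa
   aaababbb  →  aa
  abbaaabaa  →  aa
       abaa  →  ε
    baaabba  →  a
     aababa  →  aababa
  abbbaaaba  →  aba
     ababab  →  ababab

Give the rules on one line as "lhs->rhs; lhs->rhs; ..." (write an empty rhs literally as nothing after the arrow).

abb->; baa->bb; bb->; bbb->a

  | ababaaa => ababba => aba
  | baabbaabb => bbbbaabb => abaabb => abbbb => bb => ε
  | bbbbbaa => abbaa => aa
  | abbab => ab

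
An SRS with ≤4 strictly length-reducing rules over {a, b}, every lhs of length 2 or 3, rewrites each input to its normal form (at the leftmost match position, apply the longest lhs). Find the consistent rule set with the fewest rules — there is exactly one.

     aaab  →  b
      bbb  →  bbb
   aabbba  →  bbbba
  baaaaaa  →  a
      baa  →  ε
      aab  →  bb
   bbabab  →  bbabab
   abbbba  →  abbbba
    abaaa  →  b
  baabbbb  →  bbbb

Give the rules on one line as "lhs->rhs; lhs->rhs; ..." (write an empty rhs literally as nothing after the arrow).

aa->b; aaa->; baa->

  | aaab => b
  | bbb
  | aabbba => bbbba
  | baaaaaa => aaaa => a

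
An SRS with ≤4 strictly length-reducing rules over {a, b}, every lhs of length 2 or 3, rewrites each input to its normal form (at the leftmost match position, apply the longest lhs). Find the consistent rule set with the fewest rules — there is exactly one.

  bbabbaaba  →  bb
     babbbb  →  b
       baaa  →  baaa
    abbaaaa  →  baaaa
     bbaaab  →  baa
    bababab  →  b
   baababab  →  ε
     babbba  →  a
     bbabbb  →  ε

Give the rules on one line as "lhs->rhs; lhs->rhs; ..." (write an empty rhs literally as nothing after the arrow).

ab->; aba->bb; bba->ba; bbb->

  | bbabbaaba => babbaaba => bbaaba => baaba => babb => bb
  | babbbb => bbbb => b
  | baaa
  | abbaaaa => baaaa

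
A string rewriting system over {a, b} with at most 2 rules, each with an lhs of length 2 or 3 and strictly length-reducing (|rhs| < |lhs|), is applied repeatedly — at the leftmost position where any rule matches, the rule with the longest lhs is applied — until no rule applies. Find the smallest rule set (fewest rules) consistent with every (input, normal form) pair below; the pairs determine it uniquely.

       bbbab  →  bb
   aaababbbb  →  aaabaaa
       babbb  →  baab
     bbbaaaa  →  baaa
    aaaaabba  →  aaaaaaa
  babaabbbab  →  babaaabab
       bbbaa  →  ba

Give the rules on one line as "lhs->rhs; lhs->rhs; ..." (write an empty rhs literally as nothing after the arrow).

abb->aa; bba->

  | bbbab => bb
  | aaababbbb => aaabaabb => aaabaaa
  | babbb => baab
  | bbbaaaa => baaa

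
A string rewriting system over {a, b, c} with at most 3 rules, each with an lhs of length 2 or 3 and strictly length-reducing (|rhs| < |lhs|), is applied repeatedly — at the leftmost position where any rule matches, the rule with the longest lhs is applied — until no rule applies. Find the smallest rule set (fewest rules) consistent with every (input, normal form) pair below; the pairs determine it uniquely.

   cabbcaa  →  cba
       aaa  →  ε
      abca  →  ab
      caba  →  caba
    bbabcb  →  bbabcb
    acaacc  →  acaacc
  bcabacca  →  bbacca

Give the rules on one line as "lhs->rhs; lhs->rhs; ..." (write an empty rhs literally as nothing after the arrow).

aaa->; abb->b; bca->b

  | cabbcaa => cbcaa => cba
  | aaa => ε
  | abca => ab
  | caba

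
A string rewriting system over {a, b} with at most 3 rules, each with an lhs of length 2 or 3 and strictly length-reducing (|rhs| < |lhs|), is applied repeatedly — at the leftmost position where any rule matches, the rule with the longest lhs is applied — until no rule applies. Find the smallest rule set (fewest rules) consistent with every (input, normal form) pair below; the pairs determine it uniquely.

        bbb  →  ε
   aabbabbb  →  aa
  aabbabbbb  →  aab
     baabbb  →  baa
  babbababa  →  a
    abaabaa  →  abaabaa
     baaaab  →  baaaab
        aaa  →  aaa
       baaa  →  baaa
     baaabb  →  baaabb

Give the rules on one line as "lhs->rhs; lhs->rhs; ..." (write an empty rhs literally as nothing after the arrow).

  | bbb => ε
  | aabbabbb => aabbb => aa
  | aabbabbbb => aabbbb => aab
  | baabbb => baa

bab->bb; bba->; bbb->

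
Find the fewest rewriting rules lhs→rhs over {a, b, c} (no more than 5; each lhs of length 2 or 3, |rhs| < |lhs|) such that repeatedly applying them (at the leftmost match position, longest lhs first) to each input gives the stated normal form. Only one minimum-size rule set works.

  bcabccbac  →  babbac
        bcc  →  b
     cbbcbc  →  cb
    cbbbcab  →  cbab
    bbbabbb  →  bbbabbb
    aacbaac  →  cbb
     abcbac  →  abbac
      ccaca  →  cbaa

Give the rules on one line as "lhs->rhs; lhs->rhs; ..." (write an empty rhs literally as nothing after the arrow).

  | bcabccbac => babccbac => babcbac => babbac
  | bcc => bc => b
  | cbbcbc => cbcbc => cbbc => cbc => cb
  | cbbbcab => cbbcab => cbcab => cbab

aac->cb; bbc->bc; bc->b; cac->ba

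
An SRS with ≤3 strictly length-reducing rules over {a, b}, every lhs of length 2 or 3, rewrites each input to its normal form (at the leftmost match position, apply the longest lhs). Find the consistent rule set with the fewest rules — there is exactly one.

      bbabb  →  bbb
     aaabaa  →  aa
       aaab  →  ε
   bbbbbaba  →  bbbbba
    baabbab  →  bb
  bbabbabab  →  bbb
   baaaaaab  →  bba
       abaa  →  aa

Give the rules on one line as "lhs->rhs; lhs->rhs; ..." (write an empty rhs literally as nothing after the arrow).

aaa->a; aab->ba; ab->

  | bbabb => bbb
  | aaabaa => abaa => aa
  | aaab => ab => ε
  | bbbbbaba => bbbbba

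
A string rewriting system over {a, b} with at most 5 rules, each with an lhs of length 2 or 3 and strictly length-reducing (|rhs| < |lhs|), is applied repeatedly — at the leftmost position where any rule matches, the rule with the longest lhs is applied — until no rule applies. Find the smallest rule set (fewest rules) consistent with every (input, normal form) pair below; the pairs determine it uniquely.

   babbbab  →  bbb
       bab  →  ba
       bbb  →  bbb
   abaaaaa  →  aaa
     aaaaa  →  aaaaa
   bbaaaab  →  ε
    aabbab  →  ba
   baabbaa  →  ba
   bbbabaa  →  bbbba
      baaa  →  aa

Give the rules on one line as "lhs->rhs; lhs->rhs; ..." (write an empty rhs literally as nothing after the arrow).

aab->; ab->a; aba->b; baa->a

  | babbbab => babbab => babab => bbb
  | bab => ba
  | bbb
  | abaaaaa => baaaa => aaa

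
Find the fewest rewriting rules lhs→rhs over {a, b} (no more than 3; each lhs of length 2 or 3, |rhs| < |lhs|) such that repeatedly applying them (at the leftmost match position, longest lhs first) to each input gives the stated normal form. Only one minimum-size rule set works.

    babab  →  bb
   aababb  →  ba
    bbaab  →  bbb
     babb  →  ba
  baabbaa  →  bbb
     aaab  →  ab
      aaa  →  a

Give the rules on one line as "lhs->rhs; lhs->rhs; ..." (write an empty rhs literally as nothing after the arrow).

  | babab => baab => bb
  | aababb => babb => bab => ba
  | bbaab => bbb
  | babb => bab => ba

aa->; bab->ba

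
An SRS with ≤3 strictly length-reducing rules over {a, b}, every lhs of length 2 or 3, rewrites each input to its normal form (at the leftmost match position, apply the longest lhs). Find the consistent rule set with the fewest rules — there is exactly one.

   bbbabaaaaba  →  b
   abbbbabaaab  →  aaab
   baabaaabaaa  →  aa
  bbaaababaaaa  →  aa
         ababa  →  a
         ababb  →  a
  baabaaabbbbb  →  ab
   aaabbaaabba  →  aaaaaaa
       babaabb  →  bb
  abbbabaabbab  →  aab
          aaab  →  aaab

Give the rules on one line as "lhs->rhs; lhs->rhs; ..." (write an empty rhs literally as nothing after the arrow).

abb->a; ba->; baa->

  | bbbabaaaaba => bbbaaaaba => bbaaba => bba => b
  | abbbbabaaab => abbabaaab => aabaaab => aaab
  | baabaaabaaa => baaabaaa => abaaa => aa
  | bbaaababaaaa => bababaaaa => babaaaa => baaaa => aa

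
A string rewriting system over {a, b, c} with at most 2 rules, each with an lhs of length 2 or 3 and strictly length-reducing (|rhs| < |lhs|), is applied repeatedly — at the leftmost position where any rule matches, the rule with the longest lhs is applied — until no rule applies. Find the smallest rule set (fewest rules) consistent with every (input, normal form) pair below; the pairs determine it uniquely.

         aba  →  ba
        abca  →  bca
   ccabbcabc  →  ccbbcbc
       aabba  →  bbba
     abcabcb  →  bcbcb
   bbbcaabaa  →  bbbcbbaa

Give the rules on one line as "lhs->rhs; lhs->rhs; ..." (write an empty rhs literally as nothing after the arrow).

  | aba => ba
  | abca => bca
  | ccabbcabc => ccbbcabc => ccbbcbc
  | aabba => bbba

aab->bb; ab->b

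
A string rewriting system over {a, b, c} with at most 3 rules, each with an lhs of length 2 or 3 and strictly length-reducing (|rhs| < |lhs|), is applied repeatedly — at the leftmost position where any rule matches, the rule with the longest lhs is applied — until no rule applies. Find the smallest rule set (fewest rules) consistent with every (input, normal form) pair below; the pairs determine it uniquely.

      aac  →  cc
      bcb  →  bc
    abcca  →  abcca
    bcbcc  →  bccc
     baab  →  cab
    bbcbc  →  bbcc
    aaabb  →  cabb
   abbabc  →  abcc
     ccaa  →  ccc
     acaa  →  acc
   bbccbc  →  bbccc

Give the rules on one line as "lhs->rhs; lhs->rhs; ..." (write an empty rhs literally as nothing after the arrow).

aa->c; ba->c; cb->c

  | aac => cc
  | bcb => bc
  | abcca
  | bcbcc => bccc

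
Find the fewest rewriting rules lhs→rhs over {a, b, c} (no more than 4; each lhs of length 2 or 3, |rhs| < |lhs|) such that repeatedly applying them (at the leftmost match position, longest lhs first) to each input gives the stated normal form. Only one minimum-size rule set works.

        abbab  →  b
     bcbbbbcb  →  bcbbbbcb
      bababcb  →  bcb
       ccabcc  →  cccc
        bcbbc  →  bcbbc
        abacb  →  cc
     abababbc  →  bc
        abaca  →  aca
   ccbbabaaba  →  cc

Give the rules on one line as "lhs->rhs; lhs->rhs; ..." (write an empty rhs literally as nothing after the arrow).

  | abbab => bab => b
  | bcbbbbcb
  | bababcb => babcb => bcb
  | ccabcc => cccc

ab->; acb->cc; ba->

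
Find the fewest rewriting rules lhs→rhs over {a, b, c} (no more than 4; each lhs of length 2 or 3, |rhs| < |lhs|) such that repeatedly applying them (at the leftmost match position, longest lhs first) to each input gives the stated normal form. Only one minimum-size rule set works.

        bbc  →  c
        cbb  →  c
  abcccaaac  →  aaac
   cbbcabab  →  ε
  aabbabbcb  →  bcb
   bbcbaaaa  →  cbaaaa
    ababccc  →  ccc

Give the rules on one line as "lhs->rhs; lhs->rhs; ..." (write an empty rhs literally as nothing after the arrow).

  | bbc => c
  | cbb => c
  | abcccaaac => cccaaac => ccaaac => caaac => aaac
  | cbbcabab => ccabab => cabab => abab => ab => ε

ab->; bb->; ca->a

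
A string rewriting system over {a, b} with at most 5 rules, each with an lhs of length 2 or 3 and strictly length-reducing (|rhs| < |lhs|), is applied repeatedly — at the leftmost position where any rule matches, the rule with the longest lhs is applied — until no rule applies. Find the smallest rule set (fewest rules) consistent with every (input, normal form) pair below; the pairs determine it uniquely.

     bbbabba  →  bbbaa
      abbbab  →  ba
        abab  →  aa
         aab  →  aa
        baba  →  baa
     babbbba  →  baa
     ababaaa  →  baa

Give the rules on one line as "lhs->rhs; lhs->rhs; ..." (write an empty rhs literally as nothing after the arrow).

aaa->b; ab->a; abb->; bab->ba

  | bbbabba => bbbaba => bbbaa
  | abbbab => bab => ba
  | abab => aab => aa
  | aab => aa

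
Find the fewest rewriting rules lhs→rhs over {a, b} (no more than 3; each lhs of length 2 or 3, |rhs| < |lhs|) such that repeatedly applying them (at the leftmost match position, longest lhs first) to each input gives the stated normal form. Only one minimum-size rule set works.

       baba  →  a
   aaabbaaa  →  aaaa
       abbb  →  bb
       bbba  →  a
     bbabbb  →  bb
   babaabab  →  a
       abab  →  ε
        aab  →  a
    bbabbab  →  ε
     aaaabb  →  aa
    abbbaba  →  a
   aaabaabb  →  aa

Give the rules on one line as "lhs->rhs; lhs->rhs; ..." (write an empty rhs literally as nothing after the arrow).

ab->; ba->a

  | baba => aba => a
  | aaabbaaa => aabaaa => aaaa
  | abbb => bb
  | bbba => bba => ba => a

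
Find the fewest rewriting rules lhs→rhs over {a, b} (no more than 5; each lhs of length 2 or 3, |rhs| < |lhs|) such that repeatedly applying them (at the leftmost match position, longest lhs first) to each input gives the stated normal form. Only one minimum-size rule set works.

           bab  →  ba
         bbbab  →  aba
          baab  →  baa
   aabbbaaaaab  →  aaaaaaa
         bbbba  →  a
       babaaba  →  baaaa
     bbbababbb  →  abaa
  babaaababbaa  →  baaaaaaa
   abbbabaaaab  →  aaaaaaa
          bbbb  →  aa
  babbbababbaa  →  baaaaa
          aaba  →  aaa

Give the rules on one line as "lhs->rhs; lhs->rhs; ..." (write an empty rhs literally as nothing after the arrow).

  | bab => ba
  | bbbab => abab => aba
  | baab => baa
  | aabbbaaaaab => aabbaaaaab => aabaaaaab => aaaaaaab => aaaaaaa

aab->aa; bab->ba; bb->a; bba->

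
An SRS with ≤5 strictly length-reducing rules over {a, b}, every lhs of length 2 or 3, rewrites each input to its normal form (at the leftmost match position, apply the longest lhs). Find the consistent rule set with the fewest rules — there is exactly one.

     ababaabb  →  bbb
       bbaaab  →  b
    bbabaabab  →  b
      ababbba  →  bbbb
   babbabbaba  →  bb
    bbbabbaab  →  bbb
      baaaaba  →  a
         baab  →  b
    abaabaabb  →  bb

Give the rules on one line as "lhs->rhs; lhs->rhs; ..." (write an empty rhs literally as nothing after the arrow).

ab->b; aba->bb; abb->; ba->

  | ababaabb => bbbaabb => bbabb => bbb
  | bbaaab => baab => ab => b
  | bbabaabab => bbaabab => babab => bab => b
  | ababbba => bbbbba => bbbb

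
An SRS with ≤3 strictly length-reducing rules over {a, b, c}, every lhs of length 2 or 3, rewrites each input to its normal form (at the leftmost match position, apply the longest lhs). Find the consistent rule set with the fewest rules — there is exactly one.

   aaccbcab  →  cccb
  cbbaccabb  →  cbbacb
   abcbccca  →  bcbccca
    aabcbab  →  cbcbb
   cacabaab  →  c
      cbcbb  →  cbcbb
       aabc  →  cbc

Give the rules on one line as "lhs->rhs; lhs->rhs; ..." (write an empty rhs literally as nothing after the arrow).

aa->c; ab->b; cab->

  | aaccbcab => cccbcab => cccb
  | cbbaccabb => cbbacb
  | abcbccca => bcbccca
  | aabcbab => cbcbab => cbcbb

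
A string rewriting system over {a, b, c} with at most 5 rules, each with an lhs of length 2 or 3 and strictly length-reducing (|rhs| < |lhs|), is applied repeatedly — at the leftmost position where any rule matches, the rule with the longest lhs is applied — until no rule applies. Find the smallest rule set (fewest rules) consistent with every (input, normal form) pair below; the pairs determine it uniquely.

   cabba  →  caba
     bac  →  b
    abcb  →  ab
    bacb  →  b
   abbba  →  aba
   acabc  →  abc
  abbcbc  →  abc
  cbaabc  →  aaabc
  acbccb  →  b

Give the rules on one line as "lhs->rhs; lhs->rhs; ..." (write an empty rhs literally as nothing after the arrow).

ac->; bb->b; cb->b; cba->aa

  | cabba => caba
  | bac => b
  | abcb => abb => ab
  | bacb => bb => b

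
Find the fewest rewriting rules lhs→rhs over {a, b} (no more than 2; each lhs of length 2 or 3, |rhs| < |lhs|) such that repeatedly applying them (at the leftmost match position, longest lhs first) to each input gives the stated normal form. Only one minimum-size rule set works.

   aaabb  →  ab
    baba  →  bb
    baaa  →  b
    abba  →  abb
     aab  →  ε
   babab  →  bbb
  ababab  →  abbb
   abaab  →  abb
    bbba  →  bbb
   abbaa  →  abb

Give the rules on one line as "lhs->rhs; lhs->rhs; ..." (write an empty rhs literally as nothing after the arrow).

  | aaabb => ab
  | baba => bba => bb
  | baaa => baa => ba => b
  | abba => abb

aab->; ba->b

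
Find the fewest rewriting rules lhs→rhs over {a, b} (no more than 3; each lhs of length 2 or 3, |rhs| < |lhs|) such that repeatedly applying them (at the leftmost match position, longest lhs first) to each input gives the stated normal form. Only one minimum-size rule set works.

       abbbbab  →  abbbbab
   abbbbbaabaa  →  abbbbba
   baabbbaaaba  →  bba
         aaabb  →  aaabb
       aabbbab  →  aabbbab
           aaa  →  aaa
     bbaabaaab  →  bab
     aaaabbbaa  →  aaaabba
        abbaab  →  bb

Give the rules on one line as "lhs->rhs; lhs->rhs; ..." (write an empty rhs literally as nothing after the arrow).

  | abbbbab
  | abbbbbaabaa => abbbbabaa => abbbbba
  | baabbbaaaba => abbbaaaba => abbaaba => ababa => bba
  | aaabb

aba->b; baa->a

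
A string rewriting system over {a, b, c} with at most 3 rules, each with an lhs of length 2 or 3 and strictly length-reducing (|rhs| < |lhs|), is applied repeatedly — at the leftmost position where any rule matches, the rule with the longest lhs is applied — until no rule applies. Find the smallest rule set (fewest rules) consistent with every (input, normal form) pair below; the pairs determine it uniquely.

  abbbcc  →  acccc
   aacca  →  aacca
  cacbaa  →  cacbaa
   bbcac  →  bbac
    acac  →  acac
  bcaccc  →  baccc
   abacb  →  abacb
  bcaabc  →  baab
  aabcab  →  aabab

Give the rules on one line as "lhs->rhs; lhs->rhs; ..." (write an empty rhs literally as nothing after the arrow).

  | abbbcc => acccc
  | aacca
  | cacbaa
  | bbcac => bbac

bbb->cc; bc->b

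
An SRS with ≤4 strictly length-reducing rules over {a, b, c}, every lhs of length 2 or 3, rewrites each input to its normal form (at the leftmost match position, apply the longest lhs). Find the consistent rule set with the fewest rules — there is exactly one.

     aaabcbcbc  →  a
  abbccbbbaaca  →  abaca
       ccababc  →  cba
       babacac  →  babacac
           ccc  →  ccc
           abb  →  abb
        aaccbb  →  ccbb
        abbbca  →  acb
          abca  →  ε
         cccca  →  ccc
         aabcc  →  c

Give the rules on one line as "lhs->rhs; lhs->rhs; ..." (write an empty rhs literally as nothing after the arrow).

  | aaabcbcbc => abcbcbc => abcbc => abc => a
  | abbccbbbaaca => abcbbbaaca => abbbaaca => abcbaca => abaca
  | ccababc => cbabc => cba
  | babacac

aa->; bba->cb; bc->; cca->c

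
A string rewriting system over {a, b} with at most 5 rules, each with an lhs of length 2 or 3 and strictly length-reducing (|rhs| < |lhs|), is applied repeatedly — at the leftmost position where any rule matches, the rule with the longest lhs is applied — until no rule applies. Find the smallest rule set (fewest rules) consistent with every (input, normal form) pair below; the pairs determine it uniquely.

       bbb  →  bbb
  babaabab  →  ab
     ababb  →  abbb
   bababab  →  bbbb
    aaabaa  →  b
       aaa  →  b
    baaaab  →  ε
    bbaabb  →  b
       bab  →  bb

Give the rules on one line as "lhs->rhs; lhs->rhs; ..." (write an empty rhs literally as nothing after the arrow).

  | bbb
  | babaabab => bbaabab => baabab => aabab => ab
  | ababb => abbb
  | bababab => bbabab => bbbab => bbbb

aa->b; aab->; ba->b; baa->aa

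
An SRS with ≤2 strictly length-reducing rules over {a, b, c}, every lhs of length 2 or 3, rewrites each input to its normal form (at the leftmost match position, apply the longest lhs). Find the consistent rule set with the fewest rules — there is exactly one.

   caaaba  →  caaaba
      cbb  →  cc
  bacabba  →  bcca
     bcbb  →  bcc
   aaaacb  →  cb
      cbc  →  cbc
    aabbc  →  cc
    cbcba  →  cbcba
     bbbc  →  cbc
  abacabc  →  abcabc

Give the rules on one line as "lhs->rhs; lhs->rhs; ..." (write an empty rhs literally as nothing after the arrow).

  | caaaba
  | cbb => cc
  | bacabba => bcabba => bcaca => bcca
  | bcbb => bcc

ac->c; bb->c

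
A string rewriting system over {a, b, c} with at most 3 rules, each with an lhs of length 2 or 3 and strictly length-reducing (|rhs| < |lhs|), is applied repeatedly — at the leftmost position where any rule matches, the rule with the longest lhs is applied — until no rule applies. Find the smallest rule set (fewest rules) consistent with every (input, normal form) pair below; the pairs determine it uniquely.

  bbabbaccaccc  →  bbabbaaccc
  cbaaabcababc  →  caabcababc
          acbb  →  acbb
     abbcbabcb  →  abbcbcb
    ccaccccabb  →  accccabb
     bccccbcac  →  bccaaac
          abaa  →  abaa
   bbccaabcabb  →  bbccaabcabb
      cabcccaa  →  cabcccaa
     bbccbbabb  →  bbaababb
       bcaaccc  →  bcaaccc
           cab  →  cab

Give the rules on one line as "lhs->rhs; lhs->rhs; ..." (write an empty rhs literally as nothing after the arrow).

  | bbabbaccaccc => bbabbacaccc => bbabbaaccc
  | cbaaabcababc => caabcababc
  | acbb
  | abbcbabcb => abbcbcb

cac->ac; cba->c; ccb->aa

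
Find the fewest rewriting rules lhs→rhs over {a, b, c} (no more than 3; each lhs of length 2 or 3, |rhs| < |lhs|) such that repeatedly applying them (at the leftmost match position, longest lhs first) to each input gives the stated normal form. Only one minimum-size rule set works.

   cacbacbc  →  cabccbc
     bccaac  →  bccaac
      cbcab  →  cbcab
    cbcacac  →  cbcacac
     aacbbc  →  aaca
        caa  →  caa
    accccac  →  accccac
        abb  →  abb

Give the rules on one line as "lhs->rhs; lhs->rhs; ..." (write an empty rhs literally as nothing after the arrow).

bbc->a; cba->bc

  | cacbacbc => cabccbc
  | bccaac
  | cbcab
  | cbcacac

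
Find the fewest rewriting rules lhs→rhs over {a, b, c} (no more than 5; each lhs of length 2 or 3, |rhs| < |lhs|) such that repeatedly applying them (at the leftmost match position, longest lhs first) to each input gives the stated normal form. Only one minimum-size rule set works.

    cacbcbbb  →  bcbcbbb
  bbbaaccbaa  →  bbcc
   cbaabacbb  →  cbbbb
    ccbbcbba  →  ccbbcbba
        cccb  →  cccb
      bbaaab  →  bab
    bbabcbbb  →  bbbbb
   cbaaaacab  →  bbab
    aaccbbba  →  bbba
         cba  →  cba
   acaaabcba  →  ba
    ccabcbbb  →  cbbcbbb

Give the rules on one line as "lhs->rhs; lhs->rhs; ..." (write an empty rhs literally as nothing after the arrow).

abc->; ac->b; baa->; ca->b

  | cacbcbbb => bcbcbbb
  | bbbaaccbaa => bbccbaa => bbcc
  | cbaabacbb => cbacbb => cbbbb
  | ccbbcbba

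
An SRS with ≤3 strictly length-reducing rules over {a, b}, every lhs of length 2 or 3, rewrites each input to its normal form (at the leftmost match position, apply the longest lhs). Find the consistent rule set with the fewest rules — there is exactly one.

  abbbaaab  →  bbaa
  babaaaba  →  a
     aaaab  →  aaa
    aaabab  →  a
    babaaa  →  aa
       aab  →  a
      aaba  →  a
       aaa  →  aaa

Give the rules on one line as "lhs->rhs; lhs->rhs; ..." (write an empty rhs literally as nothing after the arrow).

  | abbbaaab => bbaaab => bbaa
  | babaaaba => abaaaba => aaba => a
  | aaaab => aaa
  | aaabab => aab => a

ab->; aba->; bab->ab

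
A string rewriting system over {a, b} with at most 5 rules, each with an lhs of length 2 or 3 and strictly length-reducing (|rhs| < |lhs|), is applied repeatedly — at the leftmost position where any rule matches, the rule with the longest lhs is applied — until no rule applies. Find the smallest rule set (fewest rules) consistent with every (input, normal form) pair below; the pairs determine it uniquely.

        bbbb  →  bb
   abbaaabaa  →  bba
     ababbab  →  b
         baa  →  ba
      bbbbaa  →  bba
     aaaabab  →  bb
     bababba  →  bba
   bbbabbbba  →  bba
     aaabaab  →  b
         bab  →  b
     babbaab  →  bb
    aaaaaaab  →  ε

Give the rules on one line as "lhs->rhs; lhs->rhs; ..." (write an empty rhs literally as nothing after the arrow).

  | bbbb => bb
  | abbaaabaa => baaabaa => baabaa => babaa => bba
  | ababbab => bbbab => bab => b
  | baa => ba

aa->a; ab->; aba->b; bbb->b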